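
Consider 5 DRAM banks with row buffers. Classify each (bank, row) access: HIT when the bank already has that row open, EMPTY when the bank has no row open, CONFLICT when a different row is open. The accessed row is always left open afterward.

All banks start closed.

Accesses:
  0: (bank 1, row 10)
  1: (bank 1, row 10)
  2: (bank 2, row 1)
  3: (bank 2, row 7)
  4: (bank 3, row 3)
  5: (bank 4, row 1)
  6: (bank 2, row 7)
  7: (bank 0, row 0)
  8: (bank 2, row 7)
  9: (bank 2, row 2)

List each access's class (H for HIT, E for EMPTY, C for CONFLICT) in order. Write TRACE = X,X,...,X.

TRACE = E,H,E,C,E,E,H,E,H,C

0: bank 1 row 10 — prev None → EMPTY
1: bank 1 row 10 — prev 10 → HIT
2: bank 2 row 1 — prev None → EMPTY
3: bank 2 row 7 — prev 1 → CONFLICT
4: bank 3 row 3 — prev None → EMPTY
5: bank 4 row 1 — prev None → EMPTY
6: bank 2 row 7 — prev 7 → HIT
7: bank 0 row 0 — prev None → EMPTY
8: bank 2 row 7 — prev 7 → HIT
9: bank 2 row 2 — prev 7 → CONFLICT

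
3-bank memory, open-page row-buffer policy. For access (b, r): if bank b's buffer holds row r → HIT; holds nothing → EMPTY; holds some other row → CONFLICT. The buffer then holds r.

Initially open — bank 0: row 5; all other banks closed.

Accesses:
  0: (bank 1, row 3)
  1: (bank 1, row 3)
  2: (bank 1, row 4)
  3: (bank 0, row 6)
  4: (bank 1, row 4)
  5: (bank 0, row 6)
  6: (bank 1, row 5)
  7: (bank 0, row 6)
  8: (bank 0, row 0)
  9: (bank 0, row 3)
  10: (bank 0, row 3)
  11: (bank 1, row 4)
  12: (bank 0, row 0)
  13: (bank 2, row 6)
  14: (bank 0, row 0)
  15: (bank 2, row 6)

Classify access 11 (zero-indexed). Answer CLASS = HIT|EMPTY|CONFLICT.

#0 (1,3) E
#1 (1,3) H  (was 3)
#2 (1,4) C  (was 3)
#3 (0,6) C  (was 5)
#4 (1,4) H  (was 4)
#5 (0,6) H  (was 6)
#6 (1,5) C  (was 4)
#7 (0,6) H  (was 6)
#8 (0,0) C  (was 6)
#9 (0,3) C  (was 0)
#10 (0,3) H  (was 3)
#11 (1,4) C  (was 5)
#12 (0,0) C  (was 3)
#13 (2,6) E
#14 (0,0) H  (was 0)
#15 (2,6) H  (was 6)

CLASS = CONFLICT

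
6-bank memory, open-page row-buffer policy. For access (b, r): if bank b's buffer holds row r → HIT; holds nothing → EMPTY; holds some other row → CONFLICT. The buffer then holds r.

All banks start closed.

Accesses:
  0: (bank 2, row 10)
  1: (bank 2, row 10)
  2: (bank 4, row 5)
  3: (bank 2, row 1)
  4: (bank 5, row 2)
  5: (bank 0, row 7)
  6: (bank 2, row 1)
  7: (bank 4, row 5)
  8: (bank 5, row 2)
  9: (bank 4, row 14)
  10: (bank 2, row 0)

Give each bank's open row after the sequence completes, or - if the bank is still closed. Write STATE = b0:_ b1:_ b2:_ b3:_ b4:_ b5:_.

#0 (2,10) E
#1 (2,10) H  (was 10)
#2 (4,5) E
#3 (2,1) C  (was 10)
#4 (5,2) E
#5 (0,7) E
#6 (2,1) H  (was 1)
#7 (4,5) H  (was 5)
#8 (5,2) H  (was 2)
#9 (4,14) C  (was 5)
#10 (2,0) C  (was 1)

STATE = b0:7 b1:- b2:0 b3:- b4:14 b5:2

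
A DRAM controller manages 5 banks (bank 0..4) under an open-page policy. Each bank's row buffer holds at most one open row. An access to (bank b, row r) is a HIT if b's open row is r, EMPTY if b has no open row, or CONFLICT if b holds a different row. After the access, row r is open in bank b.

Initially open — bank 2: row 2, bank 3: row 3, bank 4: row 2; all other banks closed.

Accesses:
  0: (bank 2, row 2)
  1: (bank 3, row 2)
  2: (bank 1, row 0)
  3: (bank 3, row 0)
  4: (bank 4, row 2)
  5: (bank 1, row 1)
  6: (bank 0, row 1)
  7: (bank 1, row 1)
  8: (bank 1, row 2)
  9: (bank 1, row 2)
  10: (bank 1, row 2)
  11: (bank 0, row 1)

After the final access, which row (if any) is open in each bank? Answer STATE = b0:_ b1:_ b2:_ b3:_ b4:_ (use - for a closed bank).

  [0] b2 r2: had r2 ⇒ H
  [1] b3 r2: had r3 ⇒ C
  [2] b1 r0: no row ⇒ E
  [3] b3 r0: had r2 ⇒ C
  [4] b4 r2: had r2 ⇒ H
  [5] b1 r1: had r0 ⇒ C
  [6] b0 r1: no row ⇒ E
  [7] b1 r1: had r1 ⇒ H
  [8] b1 r2: had r1 ⇒ C
  [9] b1 r2: had r2 ⇒ H
  [10] b1 r2: had r2 ⇒ H
  [11] b0 r1: had r1 ⇒ H

STATE = b0:1 b1:2 b2:2 b3:0 b4:2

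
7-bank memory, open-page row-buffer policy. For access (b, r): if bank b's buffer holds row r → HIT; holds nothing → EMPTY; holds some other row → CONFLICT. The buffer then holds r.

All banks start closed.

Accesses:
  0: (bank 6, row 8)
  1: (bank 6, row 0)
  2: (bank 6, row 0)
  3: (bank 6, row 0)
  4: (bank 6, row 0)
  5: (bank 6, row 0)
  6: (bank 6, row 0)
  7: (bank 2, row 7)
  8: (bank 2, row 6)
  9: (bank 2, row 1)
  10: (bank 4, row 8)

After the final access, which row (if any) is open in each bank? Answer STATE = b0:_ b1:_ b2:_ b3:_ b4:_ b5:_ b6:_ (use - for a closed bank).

STATE = b0:- b1:- b2:1 b3:- b4:8 b5:- b6:0

0: bank 6 row 8 — prev None → EMPTY
1: bank 6 row 0 — prev 8 → CONFLICT
2: bank 6 row 0 — prev 0 → HIT
3: bank 6 row 0 — prev 0 → HIT
4: bank 6 row 0 — prev 0 → HIT
5: bank 6 row 0 — prev 0 → HIT
6: bank 6 row 0 — prev 0 → HIT
7: bank 2 row 7 — prev None → EMPTY
8: bank 2 row 6 — prev 7 → CONFLICT
9: bank 2 row 1 — prev 6 → CONFLICT
10: bank 4 row 8 — prev None → EMPTY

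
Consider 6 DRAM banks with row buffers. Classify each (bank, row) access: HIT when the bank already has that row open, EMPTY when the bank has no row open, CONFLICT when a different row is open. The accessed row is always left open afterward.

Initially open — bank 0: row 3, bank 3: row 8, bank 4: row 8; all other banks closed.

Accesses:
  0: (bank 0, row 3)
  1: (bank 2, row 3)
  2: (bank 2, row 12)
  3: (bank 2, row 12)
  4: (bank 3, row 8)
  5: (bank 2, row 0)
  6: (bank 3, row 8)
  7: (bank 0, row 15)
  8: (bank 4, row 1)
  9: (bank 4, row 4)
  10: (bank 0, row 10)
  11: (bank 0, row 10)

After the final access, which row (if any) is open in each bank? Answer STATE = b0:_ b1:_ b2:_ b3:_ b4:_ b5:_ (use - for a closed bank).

STATE = b0:10 b1:- b2:0 b3:8 b4:4 b5:-

0: bank 0 row 3 — prev 3 → HIT
1: bank 2 row 3 — prev None → EMPTY
2: bank 2 row 12 — prev 3 → CONFLICT
3: bank 2 row 12 — prev 12 → HIT
4: bank 3 row 8 — prev 8 → HIT
5: bank 2 row 0 — prev 12 → CONFLICT
6: bank 3 row 8 — prev 8 → HIT
7: bank 0 row 15 — prev 3 → CONFLICT
8: bank 4 row 1 — prev 8 → CONFLICT
9: bank 4 row 4 — prev 1 → CONFLICT
10: bank 0 row 10 — prev 15 → CONFLICT
11: bank 0 row 10 — prev 10 → HIT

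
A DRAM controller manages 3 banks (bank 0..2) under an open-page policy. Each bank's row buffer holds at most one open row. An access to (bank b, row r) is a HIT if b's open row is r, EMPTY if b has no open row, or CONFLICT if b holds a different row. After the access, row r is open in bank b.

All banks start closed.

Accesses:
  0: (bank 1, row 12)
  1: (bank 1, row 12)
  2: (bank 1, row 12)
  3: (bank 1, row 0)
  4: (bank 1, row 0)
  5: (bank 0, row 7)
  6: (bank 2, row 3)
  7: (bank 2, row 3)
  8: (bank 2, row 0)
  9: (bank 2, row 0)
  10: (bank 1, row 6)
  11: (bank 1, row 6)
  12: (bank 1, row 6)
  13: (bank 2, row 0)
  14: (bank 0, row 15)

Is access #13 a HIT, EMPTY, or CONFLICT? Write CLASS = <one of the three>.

#0 (1,12) E
#1 (1,12) H  (was 12)
#2 (1,12) H  (was 12)
#3 (1,0) C  (was 12)
#4 (1,0) H  (was 0)
#5 (0,7) E
#6 (2,3) E
#7 (2,3) H  (was 3)
#8 (2,0) C  (was 3)
#9 (2,0) H  (was 0)
#10 (1,6) C  (was 0)
#11 (1,6) H  (was 6)
#12 (1,6) H  (was 6)
#13 (2,0) H  (was 0)
#14 (0,15) C  (was 7)

CLASS = HIT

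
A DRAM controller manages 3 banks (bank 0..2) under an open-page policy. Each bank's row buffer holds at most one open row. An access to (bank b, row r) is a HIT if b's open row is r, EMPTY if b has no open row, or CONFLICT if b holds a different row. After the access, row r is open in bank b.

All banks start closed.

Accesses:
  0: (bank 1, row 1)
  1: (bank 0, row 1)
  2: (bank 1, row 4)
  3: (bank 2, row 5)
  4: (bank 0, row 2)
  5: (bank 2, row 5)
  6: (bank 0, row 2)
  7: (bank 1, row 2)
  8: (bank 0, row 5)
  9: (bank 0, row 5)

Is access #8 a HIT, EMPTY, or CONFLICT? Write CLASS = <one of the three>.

CLASS = CONFLICT

step 0: bank1 None->1 [EMPTY]
step 1: bank0 None->1 [EMPTY]
step 2: bank1 1->4 [CONFLICT]
step 3: bank2 None->5 [EMPTY]
step 4: bank0 1->2 [CONFLICT]
step 5: bank2 5->5 [HIT]
step 6: bank0 2->2 [HIT]
step 7: bank1 4->2 [CONFLICT]
step 8: bank0 2->5 [CONFLICT]
step 9: bank0 5->5 [HIT]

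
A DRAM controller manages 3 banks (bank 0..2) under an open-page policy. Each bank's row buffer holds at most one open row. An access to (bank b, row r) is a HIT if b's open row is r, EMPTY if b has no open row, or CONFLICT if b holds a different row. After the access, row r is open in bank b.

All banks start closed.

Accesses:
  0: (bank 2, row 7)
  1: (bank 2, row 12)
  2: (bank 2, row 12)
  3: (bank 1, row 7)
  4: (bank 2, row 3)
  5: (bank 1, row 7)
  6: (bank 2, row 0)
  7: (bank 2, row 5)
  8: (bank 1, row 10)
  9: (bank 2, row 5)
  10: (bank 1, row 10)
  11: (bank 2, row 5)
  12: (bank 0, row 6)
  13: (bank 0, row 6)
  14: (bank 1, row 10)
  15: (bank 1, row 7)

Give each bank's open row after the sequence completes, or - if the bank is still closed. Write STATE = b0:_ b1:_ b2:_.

#0 (2,7) E
#1 (2,12) C  (was 7)
#2 (2,12) H  (was 12)
#3 (1,7) E
#4 (2,3) C  (was 12)
#5 (1,7) H  (was 7)
#6 (2,0) C  (was 3)
#7 (2,5) C  (was 0)
#8 (1,10) C  (was 7)
#9 (2,5) H  (was 5)
#10 (1,10) H  (was 10)
#11 (2,5) H  (was 5)
#12 (0,6) E
#13 (0,6) H  (was 6)
#14 (1,10) H  (was 10)
#15 (1,7) C  (was 10)

STATE = b0:6 b1:7 b2:5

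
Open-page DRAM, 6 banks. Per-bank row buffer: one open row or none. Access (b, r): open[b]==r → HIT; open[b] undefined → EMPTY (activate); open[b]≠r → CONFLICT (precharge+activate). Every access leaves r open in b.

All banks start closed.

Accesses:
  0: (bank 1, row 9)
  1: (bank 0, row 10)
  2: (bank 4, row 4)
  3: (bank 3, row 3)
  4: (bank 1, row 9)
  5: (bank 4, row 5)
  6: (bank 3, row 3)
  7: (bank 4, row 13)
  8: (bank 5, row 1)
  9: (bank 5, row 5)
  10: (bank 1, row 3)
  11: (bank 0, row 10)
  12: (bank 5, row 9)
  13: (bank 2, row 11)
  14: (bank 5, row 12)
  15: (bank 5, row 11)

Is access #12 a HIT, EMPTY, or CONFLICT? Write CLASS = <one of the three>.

CLASS = CONFLICT

0: bank 1 row 9 — prev None → EMPTY
1: bank 0 row 10 — prev None → EMPTY
2: bank 4 row 4 — prev None → EMPTY
3: bank 3 row 3 — prev None → EMPTY
4: bank 1 row 9 — prev 9 → HIT
5: bank 4 row 5 — prev 4 → CONFLICT
6: bank 3 row 3 — prev 3 → HIT
7: bank 4 row 13 — prev 5 → CONFLICT
8: bank 5 row 1 — prev None → EMPTY
9: bank 5 row 5 — prev 1 → CONFLICT
10: bank 1 row 3 — prev 9 → CONFLICT
11: bank 0 row 10 — prev 10 → HIT
12: bank 5 row 9 — prev 5 → CONFLICT
13: bank 2 row 11 — prev None → EMPTY
14: bank 5 row 12 — prev 9 → CONFLICT
15: bank 5 row 11 — prev 12 → CONFLICT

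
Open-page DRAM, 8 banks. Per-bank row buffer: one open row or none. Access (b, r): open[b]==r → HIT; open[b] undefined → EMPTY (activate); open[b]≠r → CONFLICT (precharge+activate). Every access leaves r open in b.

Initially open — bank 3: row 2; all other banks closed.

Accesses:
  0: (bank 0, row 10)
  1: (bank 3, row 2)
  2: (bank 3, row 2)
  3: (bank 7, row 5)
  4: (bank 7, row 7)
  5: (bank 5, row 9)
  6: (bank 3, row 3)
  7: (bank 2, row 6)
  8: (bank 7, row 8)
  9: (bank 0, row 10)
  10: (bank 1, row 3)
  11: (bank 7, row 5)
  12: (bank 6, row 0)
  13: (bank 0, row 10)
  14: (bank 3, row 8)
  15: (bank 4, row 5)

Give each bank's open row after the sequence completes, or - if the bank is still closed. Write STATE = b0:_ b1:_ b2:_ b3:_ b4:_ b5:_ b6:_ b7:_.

STATE = b0:10 b1:3 b2:6 b3:8 b4:5 b5:9 b6:0 b7:5

#0 (0,10) E
#1 (3,2) H  (was 2)
#2 (3,2) H  (was 2)
#3 (7,5) E
#4 (7,7) C  (was 5)
#5 (5,9) E
#6 (3,3) C  (was 2)
#7 (2,6) E
#8 (7,8) C  (was 7)
#9 (0,10) H  (was 10)
#10 (1,3) E
#11 (7,5) C  (was 8)
#12 (6,0) E
#13 (0,10) H  (was 10)
#14 (3,8) C  (was 3)
#15 (4,5) E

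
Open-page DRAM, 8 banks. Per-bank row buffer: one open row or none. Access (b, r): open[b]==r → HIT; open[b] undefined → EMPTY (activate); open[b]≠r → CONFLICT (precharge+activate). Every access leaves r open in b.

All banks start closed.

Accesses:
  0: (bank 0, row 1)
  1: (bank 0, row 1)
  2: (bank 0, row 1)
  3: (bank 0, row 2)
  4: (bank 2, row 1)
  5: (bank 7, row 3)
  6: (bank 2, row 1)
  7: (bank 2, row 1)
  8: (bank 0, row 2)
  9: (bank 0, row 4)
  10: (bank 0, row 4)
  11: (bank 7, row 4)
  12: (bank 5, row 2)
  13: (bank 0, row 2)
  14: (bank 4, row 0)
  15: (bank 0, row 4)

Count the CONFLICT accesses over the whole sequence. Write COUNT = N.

step 0: bank0 None->1 [EMPTY]
step 1: bank0 1->1 [HIT]
step 2: bank0 1->1 [HIT]
step 3: bank0 1->2 [CONFLICT]
step 4: bank2 None->1 [EMPTY]
step 5: bank7 None->3 [EMPTY]
step 6: bank2 1->1 [HIT]
step 7: bank2 1->1 [HIT]
step 8: bank0 2->2 [HIT]
step 9: bank0 2->4 [CONFLICT]
step 10: bank0 4->4 [HIT]
step 11: bank7 3->4 [CONFLICT]
step 12: bank5 None->2 [EMPTY]
step 13: bank0 4->2 [CONFLICT]
step 14: bank4 None->0 [EMPTY]
step 15: bank0 2->4 [CONFLICT]

COUNT = 5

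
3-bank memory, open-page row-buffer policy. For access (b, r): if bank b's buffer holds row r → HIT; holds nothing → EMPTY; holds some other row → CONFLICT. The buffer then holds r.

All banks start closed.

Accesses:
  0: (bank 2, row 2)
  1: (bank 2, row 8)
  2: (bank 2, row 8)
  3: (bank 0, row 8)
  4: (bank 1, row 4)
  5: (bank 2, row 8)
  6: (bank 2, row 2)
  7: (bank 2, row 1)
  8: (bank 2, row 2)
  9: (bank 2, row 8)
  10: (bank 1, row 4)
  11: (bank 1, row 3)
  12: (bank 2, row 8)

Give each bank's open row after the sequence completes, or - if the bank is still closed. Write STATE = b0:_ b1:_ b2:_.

STATE = b0:8 b1:3 b2:8

0: bank 2 row 2 — prev None → EMPTY
1: bank 2 row 8 — prev 2 → CONFLICT
2: bank 2 row 8 — prev 8 → HIT
3: bank 0 row 8 — prev None → EMPTY
4: bank 1 row 4 — prev None → EMPTY
5: bank 2 row 8 — prev 8 → HIT
6: bank 2 row 2 — prev 8 → CONFLICT
7: bank 2 row 1 — prev 2 → CONFLICT
8: bank 2 row 2 — prev 1 → CONFLICT
9: bank 2 row 8 — prev 2 → CONFLICT
10: bank 1 row 4 — prev 4 → HIT
11: bank 1 row 3 — prev 4 → CONFLICT
12: bank 2 row 8 — prev 8 → HIT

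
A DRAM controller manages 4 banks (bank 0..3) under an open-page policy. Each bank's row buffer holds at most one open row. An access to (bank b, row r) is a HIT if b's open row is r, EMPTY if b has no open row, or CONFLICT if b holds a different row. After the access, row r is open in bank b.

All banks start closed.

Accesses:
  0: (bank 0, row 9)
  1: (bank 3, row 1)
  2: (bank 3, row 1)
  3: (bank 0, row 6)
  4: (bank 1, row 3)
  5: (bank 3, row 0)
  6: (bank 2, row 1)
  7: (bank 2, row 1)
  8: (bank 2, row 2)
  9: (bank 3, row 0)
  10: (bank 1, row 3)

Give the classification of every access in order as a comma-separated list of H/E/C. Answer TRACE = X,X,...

TRACE = E,E,H,C,E,C,E,H,C,H,H

step 0: bank0 None->9 [EMPTY]
step 1: bank3 None->1 [EMPTY]
step 2: bank3 1->1 [HIT]
step 3: bank0 9->6 [CONFLICT]
step 4: bank1 None->3 [EMPTY]
step 5: bank3 1->0 [CONFLICT]
step 6: bank2 None->1 [EMPTY]
step 7: bank2 1->1 [HIT]
step 8: bank2 1->2 [CONFLICT]
step 9: bank3 0->0 [HIT]
step 10: bank1 3->3 [HIT]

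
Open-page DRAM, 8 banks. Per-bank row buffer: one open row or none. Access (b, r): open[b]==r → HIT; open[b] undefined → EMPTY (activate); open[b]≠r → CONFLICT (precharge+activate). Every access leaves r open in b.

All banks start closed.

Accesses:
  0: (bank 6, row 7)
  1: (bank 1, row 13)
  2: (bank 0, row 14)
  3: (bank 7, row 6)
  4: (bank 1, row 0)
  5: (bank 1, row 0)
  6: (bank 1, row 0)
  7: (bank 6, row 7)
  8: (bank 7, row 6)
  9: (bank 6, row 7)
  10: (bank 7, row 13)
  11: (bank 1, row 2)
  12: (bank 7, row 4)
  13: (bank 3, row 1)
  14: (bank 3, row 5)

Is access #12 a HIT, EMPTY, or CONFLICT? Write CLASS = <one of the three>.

#0 (6,7) E
#1 (1,13) E
#2 (0,14) E
#3 (7,6) E
#4 (1,0) C  (was 13)
#5 (1,0) H  (was 0)
#6 (1,0) H  (was 0)
#7 (6,7) H  (was 7)
#8 (7,6) H  (was 6)
#9 (6,7) H  (was 7)
#10 (7,13) C  (was 6)
#11 (1,2) C  (was 0)
#12 (7,4) C  (was 13)
#13 (3,1) E
#14 (3,5) C  (was 1)

CLASS = CONFLICT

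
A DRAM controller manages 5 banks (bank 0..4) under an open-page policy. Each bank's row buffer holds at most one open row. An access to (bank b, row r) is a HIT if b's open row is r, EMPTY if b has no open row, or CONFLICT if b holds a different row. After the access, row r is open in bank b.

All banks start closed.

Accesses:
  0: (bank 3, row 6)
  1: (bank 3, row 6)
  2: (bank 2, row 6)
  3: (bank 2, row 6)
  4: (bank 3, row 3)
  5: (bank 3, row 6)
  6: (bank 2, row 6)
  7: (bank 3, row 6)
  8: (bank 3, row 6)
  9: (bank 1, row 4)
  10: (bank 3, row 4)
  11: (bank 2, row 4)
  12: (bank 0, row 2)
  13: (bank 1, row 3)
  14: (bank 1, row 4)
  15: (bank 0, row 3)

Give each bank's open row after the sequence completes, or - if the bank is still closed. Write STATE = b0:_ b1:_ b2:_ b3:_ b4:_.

0: bank 3 row 6 — prev None → EMPTY
1: bank 3 row 6 — prev 6 → HIT
2: bank 2 row 6 — prev None → EMPTY
3: bank 2 row 6 — prev 6 → HIT
4: bank 3 row 3 — prev 6 → CONFLICT
5: bank 3 row 6 — prev 3 → CONFLICT
6: bank 2 row 6 — prev 6 → HIT
7: bank 3 row 6 — prev 6 → HIT
8: bank 3 row 6 — prev 6 → HIT
9: bank 1 row 4 — prev None → EMPTY
10: bank 3 row 4 — prev 6 → CONFLICT
11: bank 2 row 4 — prev 6 → CONFLICT
12: bank 0 row 2 — prev None → EMPTY
13: bank 1 row 3 — prev 4 → CONFLICT
14: bank 1 row 4 — prev 3 → CONFLICT
15: bank 0 row 3 — prev 2 → CONFLICT

STATE = b0:3 b1:4 b2:4 b3:4 b4:-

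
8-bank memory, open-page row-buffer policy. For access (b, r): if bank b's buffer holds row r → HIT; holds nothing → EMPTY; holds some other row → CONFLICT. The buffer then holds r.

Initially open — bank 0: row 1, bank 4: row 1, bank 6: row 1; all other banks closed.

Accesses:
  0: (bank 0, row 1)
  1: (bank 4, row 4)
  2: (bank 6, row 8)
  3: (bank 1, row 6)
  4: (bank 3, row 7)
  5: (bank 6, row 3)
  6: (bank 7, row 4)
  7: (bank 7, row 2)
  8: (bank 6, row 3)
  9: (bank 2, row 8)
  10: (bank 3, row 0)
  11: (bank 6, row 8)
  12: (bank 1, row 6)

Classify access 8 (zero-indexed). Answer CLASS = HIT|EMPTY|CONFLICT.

  [0] b0 r1: had r1 ⇒ H
  [1] b4 r4: had r1 ⇒ C
  [2] b6 r8: had r1 ⇒ C
  [3] b1 r6: no row ⇒ E
  [4] b3 r7: no row ⇒ E
  [5] b6 r3: had r8 ⇒ C
  [6] b7 r4: no row ⇒ E
  [7] b7 r2: had r4 ⇒ C
  [8] b6 r3: had r3 ⇒ H
  [9] b2 r8: no row ⇒ E
  [10] b3 r0: had r7 ⇒ C
  [11] b6 r8: had r3 ⇒ C
  [12] b1 r6: had r6 ⇒ H

CLASS = HIT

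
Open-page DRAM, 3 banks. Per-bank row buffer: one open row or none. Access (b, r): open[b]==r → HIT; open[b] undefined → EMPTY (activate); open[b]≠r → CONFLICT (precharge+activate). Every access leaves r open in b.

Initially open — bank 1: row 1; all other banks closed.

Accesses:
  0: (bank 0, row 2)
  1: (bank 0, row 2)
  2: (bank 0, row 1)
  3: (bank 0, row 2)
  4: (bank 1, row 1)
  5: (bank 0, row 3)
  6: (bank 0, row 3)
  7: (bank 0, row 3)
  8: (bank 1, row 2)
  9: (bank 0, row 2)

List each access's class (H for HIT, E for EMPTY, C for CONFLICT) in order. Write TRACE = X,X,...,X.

TRACE = E,H,C,C,H,C,H,H,C,C

0: bank 0 row 2 — prev None → EMPTY
1: bank 0 row 2 — prev 2 → HIT
2: bank 0 row 1 — prev 2 → CONFLICT
3: bank 0 row 2 — prev 1 → CONFLICT
4: bank 1 row 1 — prev 1 → HIT
5: bank 0 row 3 — prev 2 → CONFLICT
6: bank 0 row 3 — prev 3 → HIT
7: bank 0 row 3 — prev 3 → HIT
8: bank 1 row 2 — prev 1 → CONFLICT
9: bank 0 row 2 — prev 3 → CONFLICT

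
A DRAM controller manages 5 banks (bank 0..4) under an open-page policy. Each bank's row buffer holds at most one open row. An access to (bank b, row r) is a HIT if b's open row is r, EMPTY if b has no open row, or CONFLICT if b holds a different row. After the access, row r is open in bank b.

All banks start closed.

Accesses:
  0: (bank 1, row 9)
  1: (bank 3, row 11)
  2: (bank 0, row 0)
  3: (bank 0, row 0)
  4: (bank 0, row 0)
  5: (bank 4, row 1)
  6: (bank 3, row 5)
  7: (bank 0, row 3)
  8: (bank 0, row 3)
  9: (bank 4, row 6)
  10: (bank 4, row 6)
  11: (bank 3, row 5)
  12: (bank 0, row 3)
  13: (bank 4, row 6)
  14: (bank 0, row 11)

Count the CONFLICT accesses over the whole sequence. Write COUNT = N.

step 0: bank1 None->9 [EMPTY]
step 1: bank3 None->11 [EMPTY]
step 2: bank0 None->0 [EMPTY]
step 3: bank0 0->0 [HIT]
step 4: bank0 0->0 [HIT]
step 5: bank4 None->1 [EMPTY]
step 6: bank3 11->5 [CONFLICT]
step 7: bank0 0->3 [CONFLICT]
step 8: bank0 3->3 [HIT]
step 9: bank4 1->6 [CONFLICT]
step 10: bank4 6->6 [HIT]
step 11: bank3 5->5 [HIT]
step 12: bank0 3->3 [HIT]
step 13: bank4 6->6 [HIT]
step 14: bank0 3->11 [CONFLICT]

COUNT = 4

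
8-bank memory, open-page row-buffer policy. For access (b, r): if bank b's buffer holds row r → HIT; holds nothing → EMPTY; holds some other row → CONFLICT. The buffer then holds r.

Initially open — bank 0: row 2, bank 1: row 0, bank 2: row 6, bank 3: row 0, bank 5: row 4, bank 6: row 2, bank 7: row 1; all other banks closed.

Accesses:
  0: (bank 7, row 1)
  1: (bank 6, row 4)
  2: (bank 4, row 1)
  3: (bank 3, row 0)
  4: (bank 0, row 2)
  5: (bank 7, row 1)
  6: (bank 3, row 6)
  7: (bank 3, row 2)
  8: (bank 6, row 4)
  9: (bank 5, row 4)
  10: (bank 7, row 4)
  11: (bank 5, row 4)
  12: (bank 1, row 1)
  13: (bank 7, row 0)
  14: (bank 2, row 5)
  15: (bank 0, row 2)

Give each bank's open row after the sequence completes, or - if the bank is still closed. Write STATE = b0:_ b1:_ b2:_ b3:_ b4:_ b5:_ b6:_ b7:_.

step 0: bank7 1->1 [HIT]
step 1: bank6 2->4 [CONFLICT]
step 2: bank4 None->1 [EMPTY]
step 3: bank3 0->0 [HIT]
step 4: bank0 2->2 [HIT]
step 5: bank7 1->1 [HIT]
step 6: bank3 0->6 [CONFLICT]
step 7: bank3 6->2 [CONFLICT]
step 8: bank6 4->4 [HIT]
step 9: bank5 4->4 [HIT]
step 10: bank7 1->4 [CONFLICT]
step 11: bank5 4->4 [HIT]
step 12: bank1 0->1 [CONFLICT]
step 13: bank7 4->0 [CONFLICT]
step 14: bank2 6->5 [CONFLICT]
step 15: bank0 2->2 [HIT]

STATE = b0:2 b1:1 b2:5 b3:2 b4:1 b5:4 b6:4 b7:0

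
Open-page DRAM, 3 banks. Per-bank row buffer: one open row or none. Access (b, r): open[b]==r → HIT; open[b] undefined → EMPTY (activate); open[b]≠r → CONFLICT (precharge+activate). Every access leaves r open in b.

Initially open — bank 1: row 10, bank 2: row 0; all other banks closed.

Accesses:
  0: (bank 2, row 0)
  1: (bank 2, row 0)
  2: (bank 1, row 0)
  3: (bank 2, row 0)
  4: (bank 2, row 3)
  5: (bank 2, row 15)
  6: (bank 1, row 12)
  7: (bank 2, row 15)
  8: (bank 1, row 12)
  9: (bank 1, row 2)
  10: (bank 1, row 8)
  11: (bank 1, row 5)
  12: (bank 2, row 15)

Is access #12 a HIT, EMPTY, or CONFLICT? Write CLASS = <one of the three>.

0: bank 2 row 0 — prev 0 → HIT
1: bank 2 row 0 — prev 0 → HIT
2: bank 1 row 0 — prev 10 → CONFLICT
3: bank 2 row 0 — prev 0 → HIT
4: bank 2 row 3 — prev 0 → CONFLICT
5: bank 2 row 15 — prev 3 → CONFLICT
6: bank 1 row 12 — prev 0 → CONFLICT
7: bank 2 row 15 — prev 15 → HIT
8: bank 1 row 12 — prev 12 → HIT
9: bank 1 row 2 — prev 12 → CONFLICT
10: bank 1 row 8 — prev 2 → CONFLICT
11: bank 1 row 5 — prev 8 → CONFLICT
12: bank 2 row 15 — prev 15 → HIT

CLASS = HIT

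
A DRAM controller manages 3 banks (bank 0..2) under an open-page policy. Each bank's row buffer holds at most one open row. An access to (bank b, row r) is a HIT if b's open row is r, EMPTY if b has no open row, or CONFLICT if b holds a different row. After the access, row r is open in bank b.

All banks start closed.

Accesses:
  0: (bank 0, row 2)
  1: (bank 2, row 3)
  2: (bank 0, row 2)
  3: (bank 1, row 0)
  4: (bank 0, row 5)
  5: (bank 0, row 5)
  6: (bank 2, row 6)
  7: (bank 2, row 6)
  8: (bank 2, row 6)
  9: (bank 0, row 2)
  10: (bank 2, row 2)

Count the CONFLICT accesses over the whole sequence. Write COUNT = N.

COUNT = 4

0: bank 0 row 2 — prev None → EMPTY
1: bank 2 row 3 — prev None → EMPTY
2: bank 0 row 2 — prev 2 → HIT
3: bank 1 row 0 — prev None → EMPTY
4: bank 0 row 5 — prev 2 → CONFLICT
5: bank 0 row 5 — prev 5 → HIT
6: bank 2 row 6 — prev 3 → CONFLICT
7: bank 2 row 6 — prev 6 → HIT
8: bank 2 row 6 — prev 6 → HIT
9: bank 0 row 2 — prev 5 → CONFLICT
10: bank 2 row 2 — prev 6 → CONFLICT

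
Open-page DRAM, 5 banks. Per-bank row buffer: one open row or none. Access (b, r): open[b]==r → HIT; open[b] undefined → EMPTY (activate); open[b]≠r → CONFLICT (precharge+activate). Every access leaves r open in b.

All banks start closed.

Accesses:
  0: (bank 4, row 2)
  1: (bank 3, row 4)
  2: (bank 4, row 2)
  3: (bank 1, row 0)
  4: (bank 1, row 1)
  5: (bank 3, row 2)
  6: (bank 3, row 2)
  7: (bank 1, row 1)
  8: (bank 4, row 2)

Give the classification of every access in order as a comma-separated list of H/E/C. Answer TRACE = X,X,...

TRACE = E,E,H,E,C,C,H,H,H

#0 (4,2) E
#1 (3,4) E
#2 (4,2) H  (was 2)
#3 (1,0) E
#4 (1,1) C  (was 0)
#5 (3,2) C  (was 4)
#6 (3,2) H  (was 2)
#7 (1,1) H  (was 1)
#8 (4,2) H  (was 2)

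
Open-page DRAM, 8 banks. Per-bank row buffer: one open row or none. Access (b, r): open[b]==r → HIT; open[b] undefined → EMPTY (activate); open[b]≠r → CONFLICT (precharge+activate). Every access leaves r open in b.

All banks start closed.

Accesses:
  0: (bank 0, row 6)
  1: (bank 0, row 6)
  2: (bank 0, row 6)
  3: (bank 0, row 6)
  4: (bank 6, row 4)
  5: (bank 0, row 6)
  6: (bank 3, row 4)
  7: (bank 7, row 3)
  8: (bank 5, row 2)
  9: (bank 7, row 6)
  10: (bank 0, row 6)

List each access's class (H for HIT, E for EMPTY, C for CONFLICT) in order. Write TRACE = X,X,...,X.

TRACE = E,H,H,H,E,H,E,E,E,C,H

step 0: bank0 None->6 [EMPTY]
step 1: bank0 6->6 [HIT]
step 2: bank0 6->6 [HIT]
step 3: bank0 6->6 [HIT]
step 4: bank6 None->4 [EMPTY]
step 5: bank0 6->6 [HIT]
step 6: bank3 None->4 [EMPTY]
step 7: bank7 None->3 [EMPTY]
step 8: bank5 None->2 [EMPTY]
step 9: bank7 3->6 [CONFLICT]
step 10: bank0 6->6 [HIT]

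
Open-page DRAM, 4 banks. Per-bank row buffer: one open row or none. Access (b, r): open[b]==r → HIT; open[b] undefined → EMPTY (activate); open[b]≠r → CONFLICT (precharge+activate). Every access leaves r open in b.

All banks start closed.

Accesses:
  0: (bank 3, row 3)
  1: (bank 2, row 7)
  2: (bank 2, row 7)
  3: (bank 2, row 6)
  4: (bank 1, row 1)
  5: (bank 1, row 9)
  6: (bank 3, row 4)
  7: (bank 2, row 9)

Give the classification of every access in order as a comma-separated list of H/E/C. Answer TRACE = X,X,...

TRACE = E,E,H,C,E,C,C,C

#0 (3,3) E
#1 (2,7) E
#2 (2,7) H  (was 7)
#3 (2,6) C  (was 7)
#4 (1,1) E
#5 (1,9) C  (was 1)
#6 (3,4) C  (was 3)
#7 (2,9) C  (was 6)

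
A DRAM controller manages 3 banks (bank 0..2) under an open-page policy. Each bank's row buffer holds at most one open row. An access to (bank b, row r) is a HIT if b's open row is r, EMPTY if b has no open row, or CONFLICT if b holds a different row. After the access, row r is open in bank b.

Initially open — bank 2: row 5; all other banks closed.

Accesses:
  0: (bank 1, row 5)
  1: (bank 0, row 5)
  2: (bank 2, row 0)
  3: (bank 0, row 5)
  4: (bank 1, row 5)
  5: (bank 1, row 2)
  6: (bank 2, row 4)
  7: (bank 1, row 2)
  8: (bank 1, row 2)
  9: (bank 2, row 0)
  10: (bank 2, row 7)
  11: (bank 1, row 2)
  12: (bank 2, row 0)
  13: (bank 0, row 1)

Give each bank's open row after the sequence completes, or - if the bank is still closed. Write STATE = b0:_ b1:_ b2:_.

  [0] b1 r5: no row ⇒ E
  [1] b0 r5: no row ⇒ E
  [2] b2 r0: had r5 ⇒ C
  [3] b0 r5: had r5 ⇒ H
  [4] b1 r5: had r5 ⇒ H
  [5] b1 r2: had r5 ⇒ C
  [6] b2 r4: had r0 ⇒ C
  [7] b1 r2: had r2 ⇒ H
  [8] b1 r2: had r2 ⇒ H
  [9] b2 r0: had r4 ⇒ C
  [10] b2 r7: had r0 ⇒ C
  [11] b1 r2: had r2 ⇒ H
  [12] b2 r0: had r7 ⇒ C
  [13] b0 r1: had r5 ⇒ C

STATE = b0:1 b1:2 b2:0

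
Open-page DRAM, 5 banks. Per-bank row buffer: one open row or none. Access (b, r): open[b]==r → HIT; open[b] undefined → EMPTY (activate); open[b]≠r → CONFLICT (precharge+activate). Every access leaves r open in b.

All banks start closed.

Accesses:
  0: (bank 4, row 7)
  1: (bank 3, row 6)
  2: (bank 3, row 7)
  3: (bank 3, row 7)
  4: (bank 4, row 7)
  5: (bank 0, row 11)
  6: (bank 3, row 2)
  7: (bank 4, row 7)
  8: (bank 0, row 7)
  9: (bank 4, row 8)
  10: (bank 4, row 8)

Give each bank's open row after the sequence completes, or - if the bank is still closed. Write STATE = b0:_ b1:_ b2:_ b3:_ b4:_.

STATE = b0:7 b1:- b2:- b3:2 b4:8

#0 (4,7) E
#1 (3,6) E
#2 (3,7) C  (was 6)
#3 (3,7) H  (was 7)
#4 (4,7) H  (was 7)
#5 (0,11) E
#6 (3,2) C  (was 7)
#7 (4,7) H  (was 7)
#8 (0,7) C  (was 11)
#9 (4,8) C  (was 7)
#10 (4,8) H  (was 8)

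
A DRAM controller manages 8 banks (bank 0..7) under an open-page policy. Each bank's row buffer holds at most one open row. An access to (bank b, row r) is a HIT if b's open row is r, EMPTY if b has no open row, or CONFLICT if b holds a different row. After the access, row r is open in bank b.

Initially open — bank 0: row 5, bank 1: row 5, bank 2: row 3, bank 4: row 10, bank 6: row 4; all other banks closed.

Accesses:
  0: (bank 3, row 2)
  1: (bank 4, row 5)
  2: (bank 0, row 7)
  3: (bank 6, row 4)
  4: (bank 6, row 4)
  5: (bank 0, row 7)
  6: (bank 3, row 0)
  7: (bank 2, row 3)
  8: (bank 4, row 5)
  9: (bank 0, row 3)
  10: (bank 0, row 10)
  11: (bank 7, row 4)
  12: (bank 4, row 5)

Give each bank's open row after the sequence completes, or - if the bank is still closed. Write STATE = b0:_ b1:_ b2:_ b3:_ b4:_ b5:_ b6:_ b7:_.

STATE = b0:10 b1:5 b2:3 b3:0 b4:5 b5:- b6:4 b7:4

  [0] b3 r2: no row ⇒ E
  [1] b4 r5: had r10 ⇒ C
  [2] b0 r7: had r5 ⇒ C
  [3] b6 r4: had r4 ⇒ H
  [4] b6 r4: had r4 ⇒ H
  [5] b0 r7: had r7 ⇒ H
  [6] b3 r0: had r2 ⇒ C
  [7] b2 r3: had r3 ⇒ H
  [8] b4 r5: had r5 ⇒ H
  [9] b0 r3: had r7 ⇒ C
  [10] b0 r10: had r3 ⇒ C
  [11] b7 r4: no row ⇒ E
  [12] b4 r5: had r5 ⇒ H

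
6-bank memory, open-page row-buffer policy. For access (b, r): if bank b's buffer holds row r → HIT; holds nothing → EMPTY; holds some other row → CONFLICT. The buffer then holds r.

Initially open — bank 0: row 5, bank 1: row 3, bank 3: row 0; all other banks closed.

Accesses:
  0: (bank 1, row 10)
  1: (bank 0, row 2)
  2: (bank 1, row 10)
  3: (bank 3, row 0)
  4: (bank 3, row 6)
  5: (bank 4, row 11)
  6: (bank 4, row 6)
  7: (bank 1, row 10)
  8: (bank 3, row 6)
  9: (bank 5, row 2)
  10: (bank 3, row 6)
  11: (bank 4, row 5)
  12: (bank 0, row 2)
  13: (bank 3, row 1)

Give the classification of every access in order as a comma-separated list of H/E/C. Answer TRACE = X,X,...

0: bank 1 row 10 — prev 3 → CONFLICT
1: bank 0 row 2 — prev 5 → CONFLICT
2: bank 1 row 10 — prev 10 → HIT
3: bank 3 row 0 — prev 0 → HIT
4: bank 3 row 6 — prev 0 → CONFLICT
5: bank 4 row 11 — prev None → EMPTY
6: bank 4 row 6 — prev 11 → CONFLICT
7: bank 1 row 10 — prev 10 → HIT
8: bank 3 row 6 — prev 6 → HIT
9: bank 5 row 2 — prev None → EMPTY
10: bank 3 row 6 — prev 6 → HIT
11: bank 4 row 5 — prev 6 → CONFLICT
12: bank 0 row 2 — prev 2 → HIT
13: bank 3 row 1 — prev 6 → CONFLICT

TRACE = C,C,H,H,C,E,C,H,H,E,H,C,H,C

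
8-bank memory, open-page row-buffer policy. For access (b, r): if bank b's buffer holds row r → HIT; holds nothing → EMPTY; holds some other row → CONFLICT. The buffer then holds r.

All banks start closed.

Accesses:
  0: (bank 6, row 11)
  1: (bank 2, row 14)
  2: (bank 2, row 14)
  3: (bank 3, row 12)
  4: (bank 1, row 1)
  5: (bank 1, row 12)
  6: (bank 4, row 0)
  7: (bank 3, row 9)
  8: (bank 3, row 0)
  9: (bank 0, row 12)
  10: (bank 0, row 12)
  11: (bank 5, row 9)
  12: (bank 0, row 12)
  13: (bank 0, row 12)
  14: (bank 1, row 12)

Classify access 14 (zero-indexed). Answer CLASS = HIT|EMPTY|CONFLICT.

CLASS = HIT

step 0: bank6 None->11 [EMPTY]
step 1: bank2 None->14 [EMPTY]
step 2: bank2 14->14 [HIT]
step 3: bank3 None->12 [EMPTY]
step 4: bank1 None->1 [EMPTY]
step 5: bank1 1->12 [CONFLICT]
step 6: bank4 None->0 [EMPTY]
step 7: bank3 12->9 [CONFLICT]
step 8: bank3 9->0 [CONFLICT]
step 9: bank0 None->12 [EMPTY]
step 10: bank0 12->12 [HIT]
step 11: bank5 None->9 [EMPTY]
step 12: bank0 12->12 [HIT]
step 13: bank0 12->12 [HIT]
step 14: bank1 12->12 [HIT]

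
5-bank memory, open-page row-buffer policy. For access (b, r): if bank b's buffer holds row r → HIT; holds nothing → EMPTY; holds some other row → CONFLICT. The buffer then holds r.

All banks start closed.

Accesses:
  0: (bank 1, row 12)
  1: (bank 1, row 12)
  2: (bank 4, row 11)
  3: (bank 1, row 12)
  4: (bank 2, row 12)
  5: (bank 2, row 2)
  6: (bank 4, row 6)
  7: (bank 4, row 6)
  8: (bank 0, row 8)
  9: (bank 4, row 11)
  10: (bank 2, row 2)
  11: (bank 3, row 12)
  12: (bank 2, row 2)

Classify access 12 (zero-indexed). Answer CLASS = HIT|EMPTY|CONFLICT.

0: bank 1 row 12 — prev None → EMPTY
1: bank 1 row 12 — prev 12 → HIT
2: bank 4 row 11 — prev None → EMPTY
3: bank 1 row 12 — prev 12 → HIT
4: bank 2 row 12 — prev None → EMPTY
5: bank 2 row 2 — prev 12 → CONFLICT
6: bank 4 row 6 — prev 11 → CONFLICT
7: bank 4 row 6 — prev 6 → HIT
8: bank 0 row 8 — prev None → EMPTY
9: bank 4 row 11 — prev 6 → CONFLICT
10: bank 2 row 2 — prev 2 → HIT
11: bank 3 row 12 — prev None → EMPTY
12: bank 2 row 2 — prev 2 → HIT

CLASS = HIT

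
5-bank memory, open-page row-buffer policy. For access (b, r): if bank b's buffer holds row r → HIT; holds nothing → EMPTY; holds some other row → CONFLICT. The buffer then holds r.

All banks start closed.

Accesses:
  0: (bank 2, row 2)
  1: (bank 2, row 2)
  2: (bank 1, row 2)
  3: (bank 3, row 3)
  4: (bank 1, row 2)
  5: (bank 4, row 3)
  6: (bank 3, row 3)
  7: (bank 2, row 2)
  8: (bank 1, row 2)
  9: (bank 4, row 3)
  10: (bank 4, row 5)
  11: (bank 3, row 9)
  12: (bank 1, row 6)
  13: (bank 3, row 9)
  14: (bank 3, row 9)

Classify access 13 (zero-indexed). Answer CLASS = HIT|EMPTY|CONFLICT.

  [0] b2 r2: no row ⇒ E
  [1] b2 r2: had r2 ⇒ H
  [2] b1 r2: no row ⇒ E
  [3] b3 r3: no row ⇒ E
  [4] b1 r2: had r2 ⇒ H
  [5] b4 r3: no row ⇒ E
  [6] b3 r3: had r3 ⇒ H
  [7] b2 r2: had r2 ⇒ H
  [8] b1 r2: had r2 ⇒ H
  [9] b4 r3: had r3 ⇒ H
  [10] b4 r5: had r3 ⇒ C
  [11] b3 r9: had r3 ⇒ C
  [12] b1 r6: had r2 ⇒ C
  [13] b3 r9: had r9 ⇒ H
  [14] b3 r9: had r9 ⇒ H

CLASS = HIT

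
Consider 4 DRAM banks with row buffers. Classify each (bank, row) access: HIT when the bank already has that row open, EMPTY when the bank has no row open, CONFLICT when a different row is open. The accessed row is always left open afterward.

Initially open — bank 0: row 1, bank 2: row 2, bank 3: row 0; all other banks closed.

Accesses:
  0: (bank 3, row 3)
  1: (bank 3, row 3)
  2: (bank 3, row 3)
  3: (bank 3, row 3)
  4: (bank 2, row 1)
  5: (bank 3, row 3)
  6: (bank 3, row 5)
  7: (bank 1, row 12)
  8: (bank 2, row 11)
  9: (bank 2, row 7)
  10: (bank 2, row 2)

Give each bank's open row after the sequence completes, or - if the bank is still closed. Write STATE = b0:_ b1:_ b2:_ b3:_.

#0 (3,3) C  (was 0)
#1 (3,3) H  (was 3)
#2 (3,3) H  (was 3)
#3 (3,3) H  (was 3)
#4 (2,1) C  (was 2)
#5 (3,3) H  (was 3)
#6 (3,5) C  (was 3)
#7 (1,12) E
#8 (2,11) C  (was 1)
#9 (2,7) C  (was 11)
#10 (2,2) C  (was 7)

STATE = b0:1 b1:12 b2:2 b3:5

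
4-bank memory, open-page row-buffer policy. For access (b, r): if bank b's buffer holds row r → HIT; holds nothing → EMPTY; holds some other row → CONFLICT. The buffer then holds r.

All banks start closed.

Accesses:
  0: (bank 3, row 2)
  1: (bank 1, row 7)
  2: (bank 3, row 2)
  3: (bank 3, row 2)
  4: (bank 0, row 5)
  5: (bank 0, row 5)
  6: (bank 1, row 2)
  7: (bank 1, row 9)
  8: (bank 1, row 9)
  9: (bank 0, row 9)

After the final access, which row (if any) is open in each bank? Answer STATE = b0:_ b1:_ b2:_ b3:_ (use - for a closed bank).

step 0: bank3 None->2 [EMPTY]
step 1: bank1 None->7 [EMPTY]
step 2: bank3 2->2 [HIT]
step 3: bank3 2->2 [HIT]
step 4: bank0 None->5 [EMPTY]
step 5: bank0 5->5 [HIT]
step 6: bank1 7->2 [CONFLICT]
step 7: bank1 2->9 [CONFLICT]
step 8: bank1 9->9 [HIT]
step 9: bank0 5->9 [CONFLICT]

STATE = b0:9 b1:9 b2:- b3:2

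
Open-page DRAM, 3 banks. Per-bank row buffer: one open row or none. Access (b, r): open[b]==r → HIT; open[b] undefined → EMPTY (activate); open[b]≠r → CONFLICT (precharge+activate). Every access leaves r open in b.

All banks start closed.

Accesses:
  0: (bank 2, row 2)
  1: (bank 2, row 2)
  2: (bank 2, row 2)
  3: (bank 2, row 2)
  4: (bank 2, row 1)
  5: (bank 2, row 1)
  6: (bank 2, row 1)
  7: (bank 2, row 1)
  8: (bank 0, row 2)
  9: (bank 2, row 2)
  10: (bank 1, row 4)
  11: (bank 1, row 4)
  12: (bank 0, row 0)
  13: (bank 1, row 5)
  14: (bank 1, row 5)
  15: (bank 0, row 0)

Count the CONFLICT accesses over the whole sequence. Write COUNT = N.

COUNT = 4

step 0: bank2 None->2 [EMPTY]
step 1: bank2 2->2 [HIT]
step 2: bank2 2->2 [HIT]
step 3: bank2 2->2 [HIT]
step 4: bank2 2->1 [CONFLICT]
step 5: bank2 1->1 [HIT]
step 6: bank2 1->1 [HIT]
step 7: bank2 1->1 [HIT]
step 8: bank0 None->2 [EMPTY]
step 9: bank2 1->2 [CONFLICT]
step 10: bank1 None->4 [EMPTY]
step 11: bank1 4->4 [HIT]
step 12: bank0 2->0 [CONFLICT]
step 13: bank1 4->5 [CONFLICT]
step 14: bank1 5->5 [HIT]
step 15: bank0 0->0 [HIT]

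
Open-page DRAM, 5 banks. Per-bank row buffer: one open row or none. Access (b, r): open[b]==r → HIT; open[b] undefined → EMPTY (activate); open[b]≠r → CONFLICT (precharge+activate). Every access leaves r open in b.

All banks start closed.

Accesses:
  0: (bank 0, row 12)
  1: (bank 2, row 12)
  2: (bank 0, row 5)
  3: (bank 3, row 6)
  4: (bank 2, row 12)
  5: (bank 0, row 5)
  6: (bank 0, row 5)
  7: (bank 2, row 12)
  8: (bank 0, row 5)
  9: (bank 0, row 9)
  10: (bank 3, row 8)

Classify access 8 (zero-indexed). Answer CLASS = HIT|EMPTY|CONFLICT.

0: bank 0 row 12 — prev None → EMPTY
1: bank 2 row 12 — prev None → EMPTY
2: bank 0 row 5 — prev 12 → CONFLICT
3: bank 3 row 6 — prev None → EMPTY
4: bank 2 row 12 — prev 12 → HIT
5: bank 0 row 5 — prev 5 → HIT
6: bank 0 row 5 — prev 5 → HIT
7: bank 2 row 12 — prev 12 → HIT
8: bank 0 row 5 — prev 5 → HIT
9: bank 0 row 9 — prev 5 → CONFLICT
10: bank 3 row 8 — prev 6 → CONFLICT

CLASS = HIT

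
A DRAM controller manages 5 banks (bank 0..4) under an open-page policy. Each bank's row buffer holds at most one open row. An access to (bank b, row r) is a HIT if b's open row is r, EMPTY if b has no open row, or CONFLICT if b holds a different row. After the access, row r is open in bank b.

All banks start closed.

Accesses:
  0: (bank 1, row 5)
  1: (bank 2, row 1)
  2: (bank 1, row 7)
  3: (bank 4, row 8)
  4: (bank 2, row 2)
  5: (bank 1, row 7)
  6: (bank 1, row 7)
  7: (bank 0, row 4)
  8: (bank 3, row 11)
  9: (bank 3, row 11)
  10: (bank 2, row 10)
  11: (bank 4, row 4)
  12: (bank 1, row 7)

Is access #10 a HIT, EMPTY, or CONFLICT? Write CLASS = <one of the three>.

CLASS = CONFLICT

step 0: bank1 None->5 [EMPTY]
step 1: bank2 None->1 [EMPTY]
step 2: bank1 5->7 [CONFLICT]
step 3: bank4 None->8 [EMPTY]
step 4: bank2 1->2 [CONFLICT]
step 5: bank1 7->7 [HIT]
step 6: bank1 7->7 [HIT]
step 7: bank0 None->4 [EMPTY]
step 8: bank3 None->11 [EMPTY]
step 9: bank3 11->11 [HIT]
step 10: bank2 2->10 [CONFLICT]
step 11: bank4 8->4 [CONFLICT]
step 12: bank1 7->7 [HIT]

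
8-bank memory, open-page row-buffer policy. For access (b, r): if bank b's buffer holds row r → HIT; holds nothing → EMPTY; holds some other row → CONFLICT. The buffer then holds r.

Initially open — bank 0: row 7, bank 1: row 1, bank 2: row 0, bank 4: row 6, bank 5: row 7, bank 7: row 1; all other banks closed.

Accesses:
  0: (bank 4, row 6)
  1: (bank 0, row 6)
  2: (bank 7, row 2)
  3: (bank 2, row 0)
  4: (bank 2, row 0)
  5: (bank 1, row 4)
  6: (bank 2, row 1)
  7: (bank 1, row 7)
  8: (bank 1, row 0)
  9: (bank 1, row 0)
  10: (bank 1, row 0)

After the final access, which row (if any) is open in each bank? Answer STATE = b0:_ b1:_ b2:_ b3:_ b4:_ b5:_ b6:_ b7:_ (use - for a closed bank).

STATE = b0:6 b1:0 b2:1 b3:- b4:6 b5:7 b6:- b7:2

0: bank 4 row 6 — prev 6 → HIT
1: bank 0 row 6 — prev 7 → CONFLICT
2: bank 7 row 2 — prev 1 → CONFLICT
3: bank 2 row 0 — prev 0 → HIT
4: bank 2 row 0 — prev 0 → HIT
5: bank 1 row 4 — prev 1 → CONFLICT
6: bank 2 row 1 — prev 0 → CONFLICT
7: bank 1 row 7 — prev 4 → CONFLICT
8: bank 1 row 0 — prev 7 → CONFLICT
9: bank 1 row 0 — prev 0 → HIT
10: bank 1 row 0 — prev 0 → HIT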